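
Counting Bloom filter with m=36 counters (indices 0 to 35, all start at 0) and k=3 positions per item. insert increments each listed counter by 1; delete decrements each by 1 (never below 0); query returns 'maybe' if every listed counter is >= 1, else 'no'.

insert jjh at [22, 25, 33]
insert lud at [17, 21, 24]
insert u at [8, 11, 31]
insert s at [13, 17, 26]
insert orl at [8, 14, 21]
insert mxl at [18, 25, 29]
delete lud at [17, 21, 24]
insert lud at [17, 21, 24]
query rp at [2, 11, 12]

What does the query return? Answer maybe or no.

Answer: no

Derivation:
Step 1: insert jjh at [22, 25, 33] -> counters=[0,0,0,0,0,0,0,0,0,0,0,0,0,0,0,0,0,0,0,0,0,0,1,0,0,1,0,0,0,0,0,0,0,1,0,0]
Step 2: insert lud at [17, 21, 24] -> counters=[0,0,0,0,0,0,0,0,0,0,0,0,0,0,0,0,0,1,0,0,0,1,1,0,1,1,0,0,0,0,0,0,0,1,0,0]
Step 3: insert u at [8, 11, 31] -> counters=[0,0,0,0,0,0,0,0,1,0,0,1,0,0,0,0,0,1,0,0,0,1,1,0,1,1,0,0,0,0,0,1,0,1,0,0]
Step 4: insert s at [13, 17, 26] -> counters=[0,0,0,0,0,0,0,0,1,0,0,1,0,1,0,0,0,2,0,0,0,1,1,0,1,1,1,0,0,0,0,1,0,1,0,0]
Step 5: insert orl at [8, 14, 21] -> counters=[0,0,0,0,0,0,0,0,2,0,0,1,0,1,1,0,0,2,0,0,0,2,1,0,1,1,1,0,0,0,0,1,0,1,0,0]
Step 6: insert mxl at [18, 25, 29] -> counters=[0,0,0,0,0,0,0,0,2,0,0,1,0,1,1,0,0,2,1,0,0,2,1,0,1,2,1,0,0,1,0,1,0,1,0,0]
Step 7: delete lud at [17, 21, 24] -> counters=[0,0,0,0,0,0,0,0,2,0,0,1,0,1,1,0,0,1,1,0,0,1,1,0,0,2,1,0,0,1,0,1,0,1,0,0]
Step 8: insert lud at [17, 21, 24] -> counters=[0,0,0,0,0,0,0,0,2,0,0,1,0,1,1,0,0,2,1,0,0,2,1,0,1,2,1,0,0,1,0,1,0,1,0,0]
Query rp: check counters[2]=0 counters[11]=1 counters[12]=0 -> no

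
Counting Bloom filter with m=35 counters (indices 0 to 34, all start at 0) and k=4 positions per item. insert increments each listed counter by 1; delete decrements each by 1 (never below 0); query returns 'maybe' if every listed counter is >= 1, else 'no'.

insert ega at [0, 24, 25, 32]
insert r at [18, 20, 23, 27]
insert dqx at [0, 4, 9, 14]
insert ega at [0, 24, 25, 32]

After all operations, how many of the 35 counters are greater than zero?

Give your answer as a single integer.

Answer: 11

Derivation:
Step 1: insert ega at [0, 24, 25, 32] -> counters=[1,0,0,0,0,0,0,0,0,0,0,0,0,0,0,0,0,0,0,0,0,0,0,0,1,1,0,0,0,0,0,0,1,0,0]
Step 2: insert r at [18, 20, 23, 27] -> counters=[1,0,0,0,0,0,0,0,0,0,0,0,0,0,0,0,0,0,1,0,1,0,0,1,1,1,0,1,0,0,0,0,1,0,0]
Step 3: insert dqx at [0, 4, 9, 14] -> counters=[2,0,0,0,1,0,0,0,0,1,0,0,0,0,1,0,0,0,1,0,1,0,0,1,1,1,0,1,0,0,0,0,1,0,0]
Step 4: insert ega at [0, 24, 25, 32] -> counters=[3,0,0,0,1,0,0,0,0,1,0,0,0,0,1,0,0,0,1,0,1,0,0,1,2,2,0,1,0,0,0,0,2,0,0]
Final counters=[3,0,0,0,1,0,0,0,0,1,0,0,0,0,1,0,0,0,1,0,1,0,0,1,2,2,0,1,0,0,0,0,2,0,0] -> 11 nonzero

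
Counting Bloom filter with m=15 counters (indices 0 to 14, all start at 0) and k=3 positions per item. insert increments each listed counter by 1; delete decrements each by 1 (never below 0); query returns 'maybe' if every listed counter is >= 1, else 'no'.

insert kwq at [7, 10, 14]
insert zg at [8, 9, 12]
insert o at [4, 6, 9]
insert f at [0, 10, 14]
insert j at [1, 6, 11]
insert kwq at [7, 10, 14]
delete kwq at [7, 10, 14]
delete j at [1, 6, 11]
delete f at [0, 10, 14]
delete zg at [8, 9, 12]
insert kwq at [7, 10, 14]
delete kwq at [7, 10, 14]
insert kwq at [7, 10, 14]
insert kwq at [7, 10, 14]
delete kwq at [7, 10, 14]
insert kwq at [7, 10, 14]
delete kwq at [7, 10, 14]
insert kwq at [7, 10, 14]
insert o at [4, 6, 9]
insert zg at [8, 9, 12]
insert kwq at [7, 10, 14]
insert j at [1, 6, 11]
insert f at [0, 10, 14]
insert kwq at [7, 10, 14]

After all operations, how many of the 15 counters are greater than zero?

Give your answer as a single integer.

Step 1: insert kwq at [7, 10, 14] -> counters=[0,0,0,0,0,0,0,1,0,0,1,0,0,0,1]
Step 2: insert zg at [8, 9, 12] -> counters=[0,0,0,0,0,0,0,1,1,1,1,0,1,0,1]
Step 3: insert o at [4, 6, 9] -> counters=[0,0,0,0,1,0,1,1,1,2,1,0,1,0,1]
Step 4: insert f at [0, 10, 14] -> counters=[1,0,0,0,1,0,1,1,1,2,2,0,1,0,2]
Step 5: insert j at [1, 6, 11] -> counters=[1,1,0,0,1,0,2,1,1,2,2,1,1,0,2]
Step 6: insert kwq at [7, 10, 14] -> counters=[1,1,0,0,1,0,2,2,1,2,3,1,1,0,3]
Step 7: delete kwq at [7, 10, 14] -> counters=[1,1,0,0,1,0,2,1,1,2,2,1,1,0,2]
Step 8: delete j at [1, 6, 11] -> counters=[1,0,0,0,1,0,1,1,1,2,2,0,1,0,2]
Step 9: delete f at [0, 10, 14] -> counters=[0,0,0,0,1,0,1,1,1,2,1,0,1,0,1]
Step 10: delete zg at [8, 9, 12] -> counters=[0,0,0,0,1,0,1,1,0,1,1,0,0,0,1]
Step 11: insert kwq at [7, 10, 14] -> counters=[0,0,0,0,1,0,1,2,0,1,2,0,0,0,2]
Step 12: delete kwq at [7, 10, 14] -> counters=[0,0,0,0,1,0,1,1,0,1,1,0,0,0,1]
Step 13: insert kwq at [7, 10, 14] -> counters=[0,0,0,0,1,0,1,2,0,1,2,0,0,0,2]
Step 14: insert kwq at [7, 10, 14] -> counters=[0,0,0,0,1,0,1,3,0,1,3,0,0,0,3]
Step 15: delete kwq at [7, 10, 14] -> counters=[0,0,0,0,1,0,1,2,0,1,2,0,0,0,2]
Step 16: insert kwq at [7, 10, 14] -> counters=[0,0,0,0,1,0,1,3,0,1,3,0,0,0,3]
Step 17: delete kwq at [7, 10, 14] -> counters=[0,0,0,0,1,0,1,2,0,1,2,0,0,0,2]
Step 18: insert kwq at [7, 10, 14] -> counters=[0,0,0,0,1,0,1,3,0,1,3,0,0,0,3]
Step 19: insert o at [4, 6, 9] -> counters=[0,0,0,0,2,0,2,3,0,2,3,0,0,0,3]
Step 20: insert zg at [8, 9, 12] -> counters=[0,0,0,0,2,0,2,3,1,3,3,0,1,0,3]
Step 21: insert kwq at [7, 10, 14] -> counters=[0,0,0,0,2,0,2,4,1,3,4,0,1,0,4]
Step 22: insert j at [1, 6, 11] -> counters=[0,1,0,0,2,0,3,4,1,3,4,1,1,0,4]
Step 23: insert f at [0, 10, 14] -> counters=[1,1,0,0,2,0,3,4,1,3,5,1,1,0,5]
Step 24: insert kwq at [7, 10, 14] -> counters=[1,1,0,0,2,0,3,5,1,3,6,1,1,0,6]
Final counters=[1,1,0,0,2,0,3,5,1,3,6,1,1,0,6] -> 11 nonzero

Answer: 11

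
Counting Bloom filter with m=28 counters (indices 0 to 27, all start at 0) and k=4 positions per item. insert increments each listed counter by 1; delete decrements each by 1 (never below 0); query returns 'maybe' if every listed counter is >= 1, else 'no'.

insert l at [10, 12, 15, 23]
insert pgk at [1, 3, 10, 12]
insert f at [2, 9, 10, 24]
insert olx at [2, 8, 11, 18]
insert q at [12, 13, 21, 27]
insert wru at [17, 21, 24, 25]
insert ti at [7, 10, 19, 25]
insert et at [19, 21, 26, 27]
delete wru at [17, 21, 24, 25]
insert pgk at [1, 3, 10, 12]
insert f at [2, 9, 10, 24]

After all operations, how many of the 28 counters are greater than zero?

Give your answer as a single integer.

Answer: 19

Derivation:
Step 1: insert l at [10, 12, 15, 23] -> counters=[0,0,0,0,0,0,0,0,0,0,1,0,1,0,0,1,0,0,0,0,0,0,0,1,0,0,0,0]
Step 2: insert pgk at [1, 3, 10, 12] -> counters=[0,1,0,1,0,0,0,0,0,0,2,0,2,0,0,1,0,0,0,0,0,0,0,1,0,0,0,0]
Step 3: insert f at [2, 9, 10, 24] -> counters=[0,1,1,1,0,0,0,0,0,1,3,0,2,0,0,1,0,0,0,0,0,0,0,1,1,0,0,0]
Step 4: insert olx at [2, 8, 11, 18] -> counters=[0,1,2,1,0,0,0,0,1,1,3,1,2,0,0,1,0,0,1,0,0,0,0,1,1,0,0,0]
Step 5: insert q at [12, 13, 21, 27] -> counters=[0,1,2,1,0,0,0,0,1,1,3,1,3,1,0,1,0,0,1,0,0,1,0,1,1,0,0,1]
Step 6: insert wru at [17, 21, 24, 25] -> counters=[0,1,2,1,0,0,0,0,1,1,3,1,3,1,0,1,0,1,1,0,0,2,0,1,2,1,0,1]
Step 7: insert ti at [7, 10, 19, 25] -> counters=[0,1,2,1,0,0,0,1,1,1,4,1,3,1,0,1,0,1,1,1,0,2,0,1,2,2,0,1]
Step 8: insert et at [19, 21, 26, 27] -> counters=[0,1,2,1,0,0,0,1,1,1,4,1,3,1,0,1,0,1,1,2,0,3,0,1,2,2,1,2]
Step 9: delete wru at [17, 21, 24, 25] -> counters=[0,1,2,1,0,0,0,1,1,1,4,1,3,1,0,1,0,0,1,2,0,2,0,1,1,1,1,2]
Step 10: insert pgk at [1, 3, 10, 12] -> counters=[0,2,2,2,0,0,0,1,1,1,5,1,4,1,0,1,0,0,1,2,0,2,0,1,1,1,1,2]
Step 11: insert f at [2, 9, 10, 24] -> counters=[0,2,3,2,0,0,0,1,1,2,6,1,4,1,0,1,0,0,1,2,0,2,0,1,2,1,1,2]
Final counters=[0,2,3,2,0,0,0,1,1,2,6,1,4,1,0,1,0,0,1,2,0,2,0,1,2,1,1,2] -> 19 nonzero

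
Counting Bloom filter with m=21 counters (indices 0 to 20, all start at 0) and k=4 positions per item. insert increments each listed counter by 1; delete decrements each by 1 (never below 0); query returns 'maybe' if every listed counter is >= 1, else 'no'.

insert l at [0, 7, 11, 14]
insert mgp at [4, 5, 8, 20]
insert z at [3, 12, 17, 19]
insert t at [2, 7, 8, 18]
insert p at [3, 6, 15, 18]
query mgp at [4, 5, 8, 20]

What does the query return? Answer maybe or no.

Answer: maybe

Derivation:
Step 1: insert l at [0, 7, 11, 14] -> counters=[1,0,0,0,0,0,0,1,0,0,0,1,0,0,1,0,0,0,0,0,0]
Step 2: insert mgp at [4, 5, 8, 20] -> counters=[1,0,0,0,1,1,0,1,1,0,0,1,0,0,1,0,0,0,0,0,1]
Step 3: insert z at [3, 12, 17, 19] -> counters=[1,0,0,1,1,1,0,1,1,0,0,1,1,0,1,0,0,1,0,1,1]
Step 4: insert t at [2, 7, 8, 18] -> counters=[1,0,1,1,1,1,0,2,2,0,0,1,1,0,1,0,0,1,1,1,1]
Step 5: insert p at [3, 6, 15, 18] -> counters=[1,0,1,2,1,1,1,2,2,0,0,1,1,0,1,1,0,1,2,1,1]
Query mgp: check counters[4]=1 counters[5]=1 counters[8]=2 counters[20]=1 -> maybe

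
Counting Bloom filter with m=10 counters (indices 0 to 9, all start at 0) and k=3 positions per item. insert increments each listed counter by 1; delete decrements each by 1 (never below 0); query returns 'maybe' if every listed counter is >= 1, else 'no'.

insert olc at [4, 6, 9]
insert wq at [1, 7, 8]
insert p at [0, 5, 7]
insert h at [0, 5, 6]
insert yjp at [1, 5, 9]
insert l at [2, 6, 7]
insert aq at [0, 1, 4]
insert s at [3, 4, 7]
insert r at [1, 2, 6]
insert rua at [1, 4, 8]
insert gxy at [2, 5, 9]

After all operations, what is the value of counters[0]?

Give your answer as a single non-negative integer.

Answer: 3

Derivation:
Step 1: insert olc at [4, 6, 9] -> counters=[0,0,0,0,1,0,1,0,0,1]
Step 2: insert wq at [1, 7, 8] -> counters=[0,1,0,0,1,0,1,1,1,1]
Step 3: insert p at [0, 5, 7] -> counters=[1,1,0,0,1,1,1,2,1,1]
Step 4: insert h at [0, 5, 6] -> counters=[2,1,0,0,1,2,2,2,1,1]
Step 5: insert yjp at [1, 5, 9] -> counters=[2,2,0,0,1,3,2,2,1,2]
Step 6: insert l at [2, 6, 7] -> counters=[2,2,1,0,1,3,3,3,1,2]
Step 7: insert aq at [0, 1, 4] -> counters=[3,3,1,0,2,3,3,3,1,2]
Step 8: insert s at [3, 4, 7] -> counters=[3,3,1,1,3,3,3,4,1,2]
Step 9: insert r at [1, 2, 6] -> counters=[3,4,2,1,3,3,4,4,1,2]
Step 10: insert rua at [1, 4, 8] -> counters=[3,5,2,1,4,3,4,4,2,2]
Step 11: insert gxy at [2, 5, 9] -> counters=[3,5,3,1,4,4,4,4,2,3]
Final counters=[3,5,3,1,4,4,4,4,2,3] -> counters[0]=3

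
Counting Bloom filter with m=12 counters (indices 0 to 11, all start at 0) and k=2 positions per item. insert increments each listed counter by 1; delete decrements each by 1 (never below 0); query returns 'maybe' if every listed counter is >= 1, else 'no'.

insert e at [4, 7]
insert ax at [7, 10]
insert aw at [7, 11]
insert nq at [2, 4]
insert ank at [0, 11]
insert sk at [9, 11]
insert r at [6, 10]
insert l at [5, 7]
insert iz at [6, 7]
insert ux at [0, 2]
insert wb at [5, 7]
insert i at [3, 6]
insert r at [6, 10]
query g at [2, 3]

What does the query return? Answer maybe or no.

Answer: maybe

Derivation:
Step 1: insert e at [4, 7] -> counters=[0,0,0,0,1,0,0,1,0,0,0,0]
Step 2: insert ax at [7, 10] -> counters=[0,0,0,0,1,0,0,2,0,0,1,0]
Step 3: insert aw at [7, 11] -> counters=[0,0,0,0,1,0,0,3,0,0,1,1]
Step 4: insert nq at [2, 4] -> counters=[0,0,1,0,2,0,0,3,0,0,1,1]
Step 5: insert ank at [0, 11] -> counters=[1,0,1,0,2,0,0,3,0,0,1,2]
Step 6: insert sk at [9, 11] -> counters=[1,0,1,0,2,0,0,3,0,1,1,3]
Step 7: insert r at [6, 10] -> counters=[1,0,1,0,2,0,1,3,0,1,2,3]
Step 8: insert l at [5, 7] -> counters=[1,0,1,0,2,1,1,4,0,1,2,3]
Step 9: insert iz at [6, 7] -> counters=[1,0,1,0,2,1,2,5,0,1,2,3]
Step 10: insert ux at [0, 2] -> counters=[2,0,2,0,2,1,2,5,0,1,2,3]
Step 11: insert wb at [5, 7] -> counters=[2,0,2,0,2,2,2,6,0,1,2,3]
Step 12: insert i at [3, 6] -> counters=[2,0,2,1,2,2,3,6,0,1,2,3]
Step 13: insert r at [6, 10] -> counters=[2,0,2,1,2,2,4,6,0,1,3,3]
Query g: check counters[2]=2 counters[3]=1 -> maybe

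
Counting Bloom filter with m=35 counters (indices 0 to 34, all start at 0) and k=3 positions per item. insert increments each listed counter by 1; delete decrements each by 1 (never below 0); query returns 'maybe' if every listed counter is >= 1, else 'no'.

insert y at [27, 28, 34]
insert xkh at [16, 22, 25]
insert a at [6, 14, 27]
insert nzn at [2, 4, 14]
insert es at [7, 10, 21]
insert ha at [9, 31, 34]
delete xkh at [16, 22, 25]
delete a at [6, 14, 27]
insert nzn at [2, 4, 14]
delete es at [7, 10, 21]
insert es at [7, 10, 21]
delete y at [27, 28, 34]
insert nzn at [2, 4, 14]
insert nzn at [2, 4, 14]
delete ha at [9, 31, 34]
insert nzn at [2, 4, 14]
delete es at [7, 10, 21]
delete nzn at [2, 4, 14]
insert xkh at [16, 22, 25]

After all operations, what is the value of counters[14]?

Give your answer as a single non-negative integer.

Answer: 4

Derivation:
Step 1: insert y at [27, 28, 34] -> counters=[0,0,0,0,0,0,0,0,0,0,0,0,0,0,0,0,0,0,0,0,0,0,0,0,0,0,0,1,1,0,0,0,0,0,1]
Step 2: insert xkh at [16, 22, 25] -> counters=[0,0,0,0,0,0,0,0,0,0,0,0,0,0,0,0,1,0,0,0,0,0,1,0,0,1,0,1,1,0,0,0,0,0,1]
Step 3: insert a at [6, 14, 27] -> counters=[0,0,0,0,0,0,1,0,0,0,0,0,0,0,1,0,1,0,0,0,0,0,1,0,0,1,0,2,1,0,0,0,0,0,1]
Step 4: insert nzn at [2, 4, 14] -> counters=[0,0,1,0,1,0,1,0,0,0,0,0,0,0,2,0,1,0,0,0,0,0,1,0,0,1,0,2,1,0,0,0,0,0,1]
Step 5: insert es at [7, 10, 21] -> counters=[0,0,1,0,1,0,1,1,0,0,1,0,0,0,2,0,1,0,0,0,0,1,1,0,0,1,0,2,1,0,0,0,0,0,1]
Step 6: insert ha at [9, 31, 34] -> counters=[0,0,1,0,1,0,1,1,0,1,1,0,0,0,2,0,1,0,0,0,0,1,1,0,0,1,0,2,1,0,0,1,0,0,2]
Step 7: delete xkh at [16, 22, 25] -> counters=[0,0,1,0,1,0,1,1,0,1,1,0,0,0,2,0,0,0,0,0,0,1,0,0,0,0,0,2,1,0,0,1,0,0,2]
Step 8: delete a at [6, 14, 27] -> counters=[0,0,1,0,1,0,0,1,0,1,1,0,0,0,1,0,0,0,0,0,0,1,0,0,0,0,0,1,1,0,0,1,0,0,2]
Step 9: insert nzn at [2, 4, 14] -> counters=[0,0,2,0,2,0,0,1,0,1,1,0,0,0,2,0,0,0,0,0,0,1,0,0,0,0,0,1,1,0,0,1,0,0,2]
Step 10: delete es at [7, 10, 21] -> counters=[0,0,2,0,2,0,0,0,0,1,0,0,0,0,2,0,0,0,0,0,0,0,0,0,0,0,0,1,1,0,0,1,0,0,2]
Step 11: insert es at [7, 10, 21] -> counters=[0,0,2,0,2,0,0,1,0,1,1,0,0,0,2,0,0,0,0,0,0,1,0,0,0,0,0,1,1,0,0,1,0,0,2]
Step 12: delete y at [27, 28, 34] -> counters=[0,0,2,0,2,0,0,1,0,1,1,0,0,0,2,0,0,0,0,0,0,1,0,0,0,0,0,0,0,0,0,1,0,0,1]
Step 13: insert nzn at [2, 4, 14] -> counters=[0,0,3,0,3,0,0,1,0,1,1,0,0,0,3,0,0,0,0,0,0,1,0,0,0,0,0,0,0,0,0,1,0,0,1]
Step 14: insert nzn at [2, 4, 14] -> counters=[0,0,4,0,4,0,0,1,0,1,1,0,0,0,4,0,0,0,0,0,0,1,0,0,0,0,0,0,0,0,0,1,0,0,1]
Step 15: delete ha at [9, 31, 34] -> counters=[0,0,4,0,4,0,0,1,0,0,1,0,0,0,4,0,0,0,0,0,0,1,0,0,0,0,0,0,0,0,0,0,0,0,0]
Step 16: insert nzn at [2, 4, 14] -> counters=[0,0,5,0,5,0,0,1,0,0,1,0,0,0,5,0,0,0,0,0,0,1,0,0,0,0,0,0,0,0,0,0,0,0,0]
Step 17: delete es at [7, 10, 21] -> counters=[0,0,5,0,5,0,0,0,0,0,0,0,0,0,5,0,0,0,0,0,0,0,0,0,0,0,0,0,0,0,0,0,0,0,0]
Step 18: delete nzn at [2, 4, 14] -> counters=[0,0,4,0,4,0,0,0,0,0,0,0,0,0,4,0,0,0,0,0,0,0,0,0,0,0,0,0,0,0,0,0,0,0,0]
Step 19: insert xkh at [16, 22, 25] -> counters=[0,0,4,0,4,0,0,0,0,0,0,0,0,0,4,0,1,0,0,0,0,0,1,0,0,1,0,0,0,0,0,0,0,0,0]
Final counters=[0,0,4,0,4,0,0,0,0,0,0,0,0,0,4,0,1,0,0,0,0,0,1,0,0,1,0,0,0,0,0,0,0,0,0] -> counters[14]=4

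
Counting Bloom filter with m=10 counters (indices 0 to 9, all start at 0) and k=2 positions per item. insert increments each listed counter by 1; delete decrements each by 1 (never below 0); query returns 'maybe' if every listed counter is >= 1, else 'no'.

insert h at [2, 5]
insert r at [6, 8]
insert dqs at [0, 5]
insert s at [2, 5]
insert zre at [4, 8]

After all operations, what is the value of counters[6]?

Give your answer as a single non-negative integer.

Step 1: insert h at [2, 5] -> counters=[0,0,1,0,0,1,0,0,0,0]
Step 2: insert r at [6, 8] -> counters=[0,0,1,0,0,1,1,0,1,0]
Step 3: insert dqs at [0, 5] -> counters=[1,0,1,0,0,2,1,0,1,0]
Step 4: insert s at [2, 5] -> counters=[1,0,2,0,0,3,1,0,1,0]
Step 5: insert zre at [4, 8] -> counters=[1,0,2,0,1,3,1,0,2,0]
Final counters=[1,0,2,0,1,3,1,0,2,0] -> counters[6]=1

Answer: 1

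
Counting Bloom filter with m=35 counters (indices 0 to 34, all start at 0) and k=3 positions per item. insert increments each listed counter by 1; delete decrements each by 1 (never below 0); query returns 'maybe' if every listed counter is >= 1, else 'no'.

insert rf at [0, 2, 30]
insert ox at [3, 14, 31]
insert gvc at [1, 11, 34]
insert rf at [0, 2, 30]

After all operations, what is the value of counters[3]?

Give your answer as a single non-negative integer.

Answer: 1

Derivation:
Step 1: insert rf at [0, 2, 30] -> counters=[1,0,1,0,0,0,0,0,0,0,0,0,0,0,0,0,0,0,0,0,0,0,0,0,0,0,0,0,0,0,1,0,0,0,0]
Step 2: insert ox at [3, 14, 31] -> counters=[1,0,1,1,0,0,0,0,0,0,0,0,0,0,1,0,0,0,0,0,0,0,0,0,0,0,0,0,0,0,1,1,0,0,0]
Step 3: insert gvc at [1, 11, 34] -> counters=[1,1,1,1,0,0,0,0,0,0,0,1,0,0,1,0,0,0,0,0,0,0,0,0,0,0,0,0,0,0,1,1,0,0,1]
Step 4: insert rf at [0, 2, 30] -> counters=[2,1,2,1,0,0,0,0,0,0,0,1,0,0,1,0,0,0,0,0,0,0,0,0,0,0,0,0,0,0,2,1,0,0,1]
Final counters=[2,1,2,1,0,0,0,0,0,0,0,1,0,0,1,0,0,0,0,0,0,0,0,0,0,0,0,0,0,0,2,1,0,0,1] -> counters[3]=1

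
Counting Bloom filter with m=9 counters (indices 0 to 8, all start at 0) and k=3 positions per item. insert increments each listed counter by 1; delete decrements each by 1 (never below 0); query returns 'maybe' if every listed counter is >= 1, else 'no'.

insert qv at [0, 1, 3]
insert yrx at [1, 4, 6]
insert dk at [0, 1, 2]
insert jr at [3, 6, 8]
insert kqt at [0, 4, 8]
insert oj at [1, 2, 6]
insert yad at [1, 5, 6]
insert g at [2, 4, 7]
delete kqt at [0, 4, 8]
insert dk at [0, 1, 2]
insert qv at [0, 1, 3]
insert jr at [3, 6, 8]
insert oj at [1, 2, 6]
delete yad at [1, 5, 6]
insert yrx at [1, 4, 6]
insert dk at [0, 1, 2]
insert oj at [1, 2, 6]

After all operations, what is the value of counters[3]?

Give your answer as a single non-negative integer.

Step 1: insert qv at [0, 1, 3] -> counters=[1,1,0,1,0,0,0,0,0]
Step 2: insert yrx at [1, 4, 6] -> counters=[1,2,0,1,1,0,1,0,0]
Step 3: insert dk at [0, 1, 2] -> counters=[2,3,1,1,1,0,1,0,0]
Step 4: insert jr at [3, 6, 8] -> counters=[2,3,1,2,1,0,2,0,1]
Step 5: insert kqt at [0, 4, 8] -> counters=[3,3,1,2,2,0,2,0,2]
Step 6: insert oj at [1, 2, 6] -> counters=[3,4,2,2,2,0,3,0,2]
Step 7: insert yad at [1, 5, 6] -> counters=[3,5,2,2,2,1,4,0,2]
Step 8: insert g at [2, 4, 7] -> counters=[3,5,3,2,3,1,4,1,2]
Step 9: delete kqt at [0, 4, 8] -> counters=[2,5,3,2,2,1,4,1,1]
Step 10: insert dk at [0, 1, 2] -> counters=[3,6,4,2,2,1,4,1,1]
Step 11: insert qv at [0, 1, 3] -> counters=[4,7,4,3,2,1,4,1,1]
Step 12: insert jr at [3, 6, 8] -> counters=[4,7,4,4,2,1,5,1,2]
Step 13: insert oj at [1, 2, 6] -> counters=[4,8,5,4,2,1,6,1,2]
Step 14: delete yad at [1, 5, 6] -> counters=[4,7,5,4,2,0,5,1,2]
Step 15: insert yrx at [1, 4, 6] -> counters=[4,8,5,4,3,0,6,1,2]
Step 16: insert dk at [0, 1, 2] -> counters=[5,9,6,4,3,0,6,1,2]
Step 17: insert oj at [1, 2, 6] -> counters=[5,10,7,4,3,0,7,1,2]
Final counters=[5,10,7,4,3,0,7,1,2] -> counters[3]=4

Answer: 4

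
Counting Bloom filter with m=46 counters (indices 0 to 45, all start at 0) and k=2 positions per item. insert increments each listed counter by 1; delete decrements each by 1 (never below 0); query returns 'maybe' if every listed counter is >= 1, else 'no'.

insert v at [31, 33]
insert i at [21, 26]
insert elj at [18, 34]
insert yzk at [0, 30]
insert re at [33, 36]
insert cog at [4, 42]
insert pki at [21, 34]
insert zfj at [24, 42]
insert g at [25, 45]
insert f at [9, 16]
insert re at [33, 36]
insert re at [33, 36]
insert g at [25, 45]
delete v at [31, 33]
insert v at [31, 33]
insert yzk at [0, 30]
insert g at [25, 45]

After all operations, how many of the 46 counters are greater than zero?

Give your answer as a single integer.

Answer: 16

Derivation:
Step 1: insert v at [31, 33] -> counters=[0,0,0,0,0,0,0,0,0,0,0,0,0,0,0,0,0,0,0,0,0,0,0,0,0,0,0,0,0,0,0,1,0,1,0,0,0,0,0,0,0,0,0,0,0,0]
Step 2: insert i at [21, 26] -> counters=[0,0,0,0,0,0,0,0,0,0,0,0,0,0,0,0,0,0,0,0,0,1,0,0,0,0,1,0,0,0,0,1,0,1,0,0,0,0,0,0,0,0,0,0,0,0]
Step 3: insert elj at [18, 34] -> counters=[0,0,0,0,0,0,0,0,0,0,0,0,0,0,0,0,0,0,1,0,0,1,0,0,0,0,1,0,0,0,0,1,0,1,1,0,0,0,0,0,0,0,0,0,0,0]
Step 4: insert yzk at [0, 30] -> counters=[1,0,0,0,0,0,0,0,0,0,0,0,0,0,0,0,0,0,1,0,0,1,0,0,0,0,1,0,0,0,1,1,0,1,1,0,0,0,0,0,0,0,0,0,0,0]
Step 5: insert re at [33, 36] -> counters=[1,0,0,0,0,0,0,0,0,0,0,0,0,0,0,0,0,0,1,0,0,1,0,0,0,0,1,0,0,0,1,1,0,2,1,0,1,0,0,0,0,0,0,0,0,0]
Step 6: insert cog at [4, 42] -> counters=[1,0,0,0,1,0,0,0,0,0,0,0,0,0,0,0,0,0,1,0,0,1,0,0,0,0,1,0,0,0,1,1,0,2,1,0,1,0,0,0,0,0,1,0,0,0]
Step 7: insert pki at [21, 34] -> counters=[1,0,0,0,1,0,0,0,0,0,0,0,0,0,0,0,0,0,1,0,0,2,0,0,0,0,1,0,0,0,1,1,0,2,2,0,1,0,0,0,0,0,1,0,0,0]
Step 8: insert zfj at [24, 42] -> counters=[1,0,0,0,1,0,0,0,0,0,0,0,0,0,0,0,0,0,1,0,0,2,0,0,1,0,1,0,0,0,1,1,0,2,2,0,1,0,0,0,0,0,2,0,0,0]
Step 9: insert g at [25, 45] -> counters=[1,0,0,0,1,0,0,0,0,0,0,0,0,0,0,0,0,0,1,0,0,2,0,0,1,1,1,0,0,0,1,1,0,2,2,0,1,0,0,0,0,0,2,0,0,1]
Step 10: insert f at [9, 16] -> counters=[1,0,0,0,1,0,0,0,0,1,0,0,0,0,0,0,1,0,1,0,0,2,0,0,1,1,1,0,0,0,1,1,0,2,2,0,1,0,0,0,0,0,2,0,0,1]
Step 11: insert re at [33, 36] -> counters=[1,0,0,0,1,0,0,0,0,1,0,0,0,0,0,0,1,0,1,0,0,2,0,0,1,1,1,0,0,0,1,1,0,3,2,0,2,0,0,0,0,0,2,0,0,1]
Step 12: insert re at [33, 36] -> counters=[1,0,0,0,1,0,0,0,0,1,0,0,0,0,0,0,1,0,1,0,0,2,0,0,1,1,1,0,0,0,1,1,0,4,2,0,3,0,0,0,0,0,2,0,0,1]
Step 13: insert g at [25, 45] -> counters=[1,0,0,0,1,0,0,0,0,1,0,0,0,0,0,0,1,0,1,0,0,2,0,0,1,2,1,0,0,0,1,1,0,4,2,0,3,0,0,0,0,0,2,0,0,2]
Step 14: delete v at [31, 33] -> counters=[1,0,0,0,1,0,0,0,0,1,0,0,0,0,0,0,1,0,1,0,0,2,0,0,1,2,1,0,0,0,1,0,0,3,2,0,3,0,0,0,0,0,2,0,0,2]
Step 15: insert v at [31, 33] -> counters=[1,0,0,0,1,0,0,0,0,1,0,0,0,0,0,0,1,0,1,0,0,2,0,0,1,2,1,0,0,0,1,1,0,4,2,0,3,0,0,0,0,0,2,0,0,2]
Step 16: insert yzk at [0, 30] -> counters=[2,0,0,0,1,0,0,0,0,1,0,0,0,0,0,0,1,0,1,0,0,2,0,0,1,2,1,0,0,0,2,1,0,4,2,0,3,0,0,0,0,0,2,0,0,2]
Step 17: insert g at [25, 45] -> counters=[2,0,0,0,1,0,0,0,0,1,0,0,0,0,0,0,1,0,1,0,0,2,0,0,1,3,1,0,0,0,2,1,0,4,2,0,3,0,0,0,0,0,2,0,0,3]
Final counters=[2,0,0,0,1,0,0,0,0,1,0,0,0,0,0,0,1,0,1,0,0,2,0,0,1,3,1,0,0,0,2,1,0,4,2,0,3,0,0,0,0,0,2,0,0,3] -> 16 nonzero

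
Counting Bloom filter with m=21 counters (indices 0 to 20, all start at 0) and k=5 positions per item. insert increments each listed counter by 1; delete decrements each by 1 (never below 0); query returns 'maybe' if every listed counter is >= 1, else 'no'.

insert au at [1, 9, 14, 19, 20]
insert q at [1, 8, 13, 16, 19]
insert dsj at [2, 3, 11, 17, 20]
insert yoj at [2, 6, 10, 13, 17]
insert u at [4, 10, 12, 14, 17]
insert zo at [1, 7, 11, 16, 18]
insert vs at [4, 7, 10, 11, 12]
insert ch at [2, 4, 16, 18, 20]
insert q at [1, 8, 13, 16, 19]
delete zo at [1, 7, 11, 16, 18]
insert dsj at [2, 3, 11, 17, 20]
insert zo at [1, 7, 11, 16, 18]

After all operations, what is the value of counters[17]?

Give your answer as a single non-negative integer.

Answer: 4

Derivation:
Step 1: insert au at [1, 9, 14, 19, 20] -> counters=[0,1,0,0,0,0,0,0,0,1,0,0,0,0,1,0,0,0,0,1,1]
Step 2: insert q at [1, 8, 13, 16, 19] -> counters=[0,2,0,0,0,0,0,0,1,1,0,0,0,1,1,0,1,0,0,2,1]
Step 3: insert dsj at [2, 3, 11, 17, 20] -> counters=[0,2,1,1,0,0,0,0,1,1,0,1,0,1,1,0,1,1,0,2,2]
Step 4: insert yoj at [2, 6, 10, 13, 17] -> counters=[0,2,2,1,0,0,1,0,1,1,1,1,0,2,1,0,1,2,0,2,2]
Step 5: insert u at [4, 10, 12, 14, 17] -> counters=[0,2,2,1,1,0,1,0,1,1,2,1,1,2,2,0,1,3,0,2,2]
Step 6: insert zo at [1, 7, 11, 16, 18] -> counters=[0,3,2,1,1,0,1,1,1,1,2,2,1,2,2,0,2,3,1,2,2]
Step 7: insert vs at [4, 7, 10, 11, 12] -> counters=[0,3,2,1,2,0,1,2,1,1,3,3,2,2,2,0,2,3,1,2,2]
Step 8: insert ch at [2, 4, 16, 18, 20] -> counters=[0,3,3,1,3,0,1,2,1,1,3,3,2,2,2,0,3,3,2,2,3]
Step 9: insert q at [1, 8, 13, 16, 19] -> counters=[0,4,3,1,3,0,1,2,2,1,3,3,2,3,2,0,4,3,2,3,3]
Step 10: delete zo at [1, 7, 11, 16, 18] -> counters=[0,3,3,1,3,0,1,1,2,1,3,2,2,3,2,0,3,3,1,3,3]
Step 11: insert dsj at [2, 3, 11, 17, 20] -> counters=[0,3,4,2,3,0,1,1,2,1,3,3,2,3,2,0,3,4,1,3,4]
Step 12: insert zo at [1, 7, 11, 16, 18] -> counters=[0,4,4,2,3,0,1,2,2,1,3,4,2,3,2,0,4,4,2,3,4]
Final counters=[0,4,4,2,3,0,1,2,2,1,3,4,2,3,2,0,4,4,2,3,4] -> counters[17]=4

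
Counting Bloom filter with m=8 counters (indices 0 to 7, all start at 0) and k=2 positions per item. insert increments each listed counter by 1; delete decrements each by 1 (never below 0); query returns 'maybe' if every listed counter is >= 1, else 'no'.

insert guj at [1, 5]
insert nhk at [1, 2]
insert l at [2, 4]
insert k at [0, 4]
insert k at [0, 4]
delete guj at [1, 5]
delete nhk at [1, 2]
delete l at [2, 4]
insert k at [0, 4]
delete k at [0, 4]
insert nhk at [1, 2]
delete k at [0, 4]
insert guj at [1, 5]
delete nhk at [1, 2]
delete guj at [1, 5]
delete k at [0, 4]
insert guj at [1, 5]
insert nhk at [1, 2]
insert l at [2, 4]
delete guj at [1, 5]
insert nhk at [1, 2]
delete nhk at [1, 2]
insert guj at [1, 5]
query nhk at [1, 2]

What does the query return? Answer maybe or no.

Answer: maybe

Derivation:
Step 1: insert guj at [1, 5] -> counters=[0,1,0,0,0,1,0,0]
Step 2: insert nhk at [1, 2] -> counters=[0,2,1,0,0,1,0,0]
Step 3: insert l at [2, 4] -> counters=[0,2,2,0,1,1,0,0]
Step 4: insert k at [0, 4] -> counters=[1,2,2,0,2,1,0,0]
Step 5: insert k at [0, 4] -> counters=[2,2,2,0,3,1,0,0]
Step 6: delete guj at [1, 5] -> counters=[2,1,2,0,3,0,0,0]
Step 7: delete nhk at [1, 2] -> counters=[2,0,1,0,3,0,0,0]
Step 8: delete l at [2, 4] -> counters=[2,0,0,0,2,0,0,0]
Step 9: insert k at [0, 4] -> counters=[3,0,0,0,3,0,0,0]
Step 10: delete k at [0, 4] -> counters=[2,0,0,0,2,0,0,0]
Step 11: insert nhk at [1, 2] -> counters=[2,1,1,0,2,0,0,0]
Step 12: delete k at [0, 4] -> counters=[1,1,1,0,1,0,0,0]
Step 13: insert guj at [1, 5] -> counters=[1,2,1,0,1,1,0,0]
Step 14: delete nhk at [1, 2] -> counters=[1,1,0,0,1,1,0,0]
Step 15: delete guj at [1, 5] -> counters=[1,0,0,0,1,0,0,0]
Step 16: delete k at [0, 4] -> counters=[0,0,0,0,0,0,0,0]
Step 17: insert guj at [1, 5] -> counters=[0,1,0,0,0,1,0,0]
Step 18: insert nhk at [1, 2] -> counters=[0,2,1,0,0,1,0,0]
Step 19: insert l at [2, 4] -> counters=[0,2,2,0,1,1,0,0]
Step 20: delete guj at [1, 5] -> counters=[0,1,2,0,1,0,0,0]
Step 21: insert nhk at [1, 2] -> counters=[0,2,3,0,1,0,0,0]
Step 22: delete nhk at [1, 2] -> counters=[0,1,2,0,1,0,0,0]
Step 23: insert guj at [1, 5] -> counters=[0,2,2,0,1,1,0,0]
Query nhk: check counters[1]=2 counters[2]=2 -> maybe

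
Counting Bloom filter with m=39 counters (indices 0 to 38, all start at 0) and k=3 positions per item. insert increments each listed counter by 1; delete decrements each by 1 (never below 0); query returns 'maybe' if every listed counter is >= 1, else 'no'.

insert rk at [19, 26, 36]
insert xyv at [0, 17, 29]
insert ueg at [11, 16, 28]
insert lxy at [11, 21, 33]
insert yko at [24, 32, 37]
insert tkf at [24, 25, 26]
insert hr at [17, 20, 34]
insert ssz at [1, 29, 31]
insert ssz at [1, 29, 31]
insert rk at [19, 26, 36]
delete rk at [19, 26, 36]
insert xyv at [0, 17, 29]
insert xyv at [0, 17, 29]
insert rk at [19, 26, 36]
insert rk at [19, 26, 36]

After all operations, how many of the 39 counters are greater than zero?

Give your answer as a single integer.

Answer: 19

Derivation:
Step 1: insert rk at [19, 26, 36] -> counters=[0,0,0,0,0,0,0,0,0,0,0,0,0,0,0,0,0,0,0,1,0,0,0,0,0,0,1,0,0,0,0,0,0,0,0,0,1,0,0]
Step 2: insert xyv at [0, 17, 29] -> counters=[1,0,0,0,0,0,0,0,0,0,0,0,0,0,0,0,0,1,0,1,0,0,0,0,0,0,1,0,0,1,0,0,0,0,0,0,1,0,0]
Step 3: insert ueg at [11, 16, 28] -> counters=[1,0,0,0,0,0,0,0,0,0,0,1,0,0,0,0,1,1,0,1,0,0,0,0,0,0,1,0,1,1,0,0,0,0,0,0,1,0,0]
Step 4: insert lxy at [11, 21, 33] -> counters=[1,0,0,0,0,0,0,0,0,0,0,2,0,0,0,0,1,1,0,1,0,1,0,0,0,0,1,0,1,1,0,0,0,1,0,0,1,0,0]
Step 5: insert yko at [24, 32, 37] -> counters=[1,0,0,0,0,0,0,0,0,0,0,2,0,0,0,0,1,1,0,1,0,1,0,0,1,0,1,0,1,1,0,0,1,1,0,0,1,1,0]
Step 6: insert tkf at [24, 25, 26] -> counters=[1,0,0,0,0,0,0,0,0,0,0,2,0,0,0,0,1,1,0,1,0,1,0,0,2,1,2,0,1,1,0,0,1,1,0,0,1,1,0]
Step 7: insert hr at [17, 20, 34] -> counters=[1,0,0,0,0,0,0,0,0,0,0,2,0,0,0,0,1,2,0,1,1,1,0,0,2,1,2,0,1,1,0,0,1,1,1,0,1,1,0]
Step 8: insert ssz at [1, 29, 31] -> counters=[1,1,0,0,0,0,0,0,0,0,0,2,0,0,0,0,1,2,0,1,1,1,0,0,2,1,2,0,1,2,0,1,1,1,1,0,1,1,0]
Step 9: insert ssz at [1, 29, 31] -> counters=[1,2,0,0,0,0,0,0,0,0,0,2,0,0,0,0,1,2,0,1,1,1,0,0,2,1,2,0,1,3,0,2,1,1,1,0,1,1,0]
Step 10: insert rk at [19, 26, 36] -> counters=[1,2,0,0,0,0,0,0,0,0,0,2,0,0,0,0,1,2,0,2,1,1,0,0,2,1,3,0,1,3,0,2,1,1,1,0,2,1,0]
Step 11: delete rk at [19, 26, 36] -> counters=[1,2,0,0,0,0,0,0,0,0,0,2,0,0,0,0,1,2,0,1,1,1,0,0,2,1,2,0,1,3,0,2,1,1,1,0,1,1,0]
Step 12: insert xyv at [0, 17, 29] -> counters=[2,2,0,0,0,0,0,0,0,0,0,2,0,0,0,0,1,3,0,1,1,1,0,0,2,1,2,0,1,4,0,2,1,1,1,0,1,1,0]
Step 13: insert xyv at [0, 17, 29] -> counters=[3,2,0,0,0,0,0,0,0,0,0,2,0,0,0,0,1,4,0,1,1,1,0,0,2,1,2,0,1,5,0,2,1,1,1,0,1,1,0]
Step 14: insert rk at [19, 26, 36] -> counters=[3,2,0,0,0,0,0,0,0,0,0,2,0,0,0,0,1,4,0,2,1,1,0,0,2,1,3,0,1,5,0,2,1,1,1,0,2,1,0]
Step 15: insert rk at [19, 26, 36] -> counters=[3,2,0,0,0,0,0,0,0,0,0,2,0,0,0,0,1,4,0,3,1,1,0,0,2,1,4,0,1,5,0,2,1,1,1,0,3,1,0]
Final counters=[3,2,0,0,0,0,0,0,0,0,0,2,0,0,0,0,1,4,0,3,1,1,0,0,2,1,4,0,1,5,0,2,1,1,1,0,3,1,0] -> 19 nonzero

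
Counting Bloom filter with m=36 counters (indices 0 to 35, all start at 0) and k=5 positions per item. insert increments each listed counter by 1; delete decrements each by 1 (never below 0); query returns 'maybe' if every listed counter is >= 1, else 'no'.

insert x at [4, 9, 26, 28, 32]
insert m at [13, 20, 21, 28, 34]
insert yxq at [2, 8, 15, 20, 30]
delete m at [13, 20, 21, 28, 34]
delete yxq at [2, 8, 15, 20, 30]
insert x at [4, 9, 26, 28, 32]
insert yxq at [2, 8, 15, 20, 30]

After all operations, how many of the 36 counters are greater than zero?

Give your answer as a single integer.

Answer: 10

Derivation:
Step 1: insert x at [4, 9, 26, 28, 32] -> counters=[0,0,0,0,1,0,0,0,0,1,0,0,0,0,0,0,0,0,0,0,0,0,0,0,0,0,1,0,1,0,0,0,1,0,0,0]
Step 2: insert m at [13, 20, 21, 28, 34] -> counters=[0,0,0,0,1,0,0,0,0,1,0,0,0,1,0,0,0,0,0,0,1,1,0,0,0,0,1,0,2,0,0,0,1,0,1,0]
Step 3: insert yxq at [2, 8, 15, 20, 30] -> counters=[0,0,1,0,1,0,0,0,1,1,0,0,0,1,0,1,0,0,0,0,2,1,0,0,0,0,1,0,2,0,1,0,1,0,1,0]
Step 4: delete m at [13, 20, 21, 28, 34] -> counters=[0,0,1,0,1,0,0,0,1,1,0,0,0,0,0,1,0,0,0,0,1,0,0,0,0,0,1,0,1,0,1,0,1,0,0,0]
Step 5: delete yxq at [2, 8, 15, 20, 30] -> counters=[0,0,0,0,1,0,0,0,0,1,0,0,0,0,0,0,0,0,0,0,0,0,0,0,0,0,1,0,1,0,0,0,1,0,0,0]
Step 6: insert x at [4, 9, 26, 28, 32] -> counters=[0,0,0,0,2,0,0,0,0,2,0,0,0,0,0,0,0,0,0,0,0,0,0,0,0,0,2,0,2,0,0,0,2,0,0,0]
Step 7: insert yxq at [2, 8, 15, 20, 30] -> counters=[0,0,1,0,2,0,0,0,1,2,0,0,0,0,0,1,0,0,0,0,1,0,0,0,0,0,2,0,2,0,1,0,2,0,0,0]
Final counters=[0,0,1,0,2,0,0,0,1,2,0,0,0,0,0,1,0,0,0,0,1,0,0,0,0,0,2,0,2,0,1,0,2,0,0,0] -> 10 nonzero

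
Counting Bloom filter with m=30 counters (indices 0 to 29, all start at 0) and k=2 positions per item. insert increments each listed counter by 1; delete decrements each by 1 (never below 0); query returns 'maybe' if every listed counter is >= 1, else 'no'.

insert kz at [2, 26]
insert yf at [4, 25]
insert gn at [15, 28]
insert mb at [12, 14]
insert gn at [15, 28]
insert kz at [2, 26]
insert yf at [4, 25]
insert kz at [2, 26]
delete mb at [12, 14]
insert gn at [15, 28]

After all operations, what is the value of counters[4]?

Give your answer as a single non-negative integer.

Answer: 2

Derivation:
Step 1: insert kz at [2, 26] -> counters=[0,0,1,0,0,0,0,0,0,0,0,0,0,0,0,0,0,0,0,0,0,0,0,0,0,0,1,0,0,0]
Step 2: insert yf at [4, 25] -> counters=[0,0,1,0,1,0,0,0,0,0,0,0,0,0,0,0,0,0,0,0,0,0,0,0,0,1,1,0,0,0]
Step 3: insert gn at [15, 28] -> counters=[0,0,1,0,1,0,0,0,0,0,0,0,0,0,0,1,0,0,0,0,0,0,0,0,0,1,1,0,1,0]
Step 4: insert mb at [12, 14] -> counters=[0,0,1,0,1,0,0,0,0,0,0,0,1,0,1,1,0,0,0,0,0,0,0,0,0,1,1,0,1,0]
Step 5: insert gn at [15, 28] -> counters=[0,0,1,0,1,0,0,0,0,0,0,0,1,0,1,2,0,0,0,0,0,0,0,0,0,1,1,0,2,0]
Step 6: insert kz at [2, 26] -> counters=[0,0,2,0,1,0,0,0,0,0,0,0,1,0,1,2,0,0,0,0,0,0,0,0,0,1,2,0,2,0]
Step 7: insert yf at [4, 25] -> counters=[0,0,2,0,2,0,0,0,0,0,0,0,1,0,1,2,0,0,0,0,0,0,0,0,0,2,2,0,2,0]
Step 8: insert kz at [2, 26] -> counters=[0,0,3,0,2,0,0,0,0,0,0,0,1,0,1,2,0,0,0,0,0,0,0,0,0,2,3,0,2,0]
Step 9: delete mb at [12, 14] -> counters=[0,0,3,0,2,0,0,0,0,0,0,0,0,0,0,2,0,0,0,0,0,0,0,0,0,2,3,0,2,0]
Step 10: insert gn at [15, 28] -> counters=[0,0,3,0,2,0,0,0,0,0,0,0,0,0,0,3,0,0,0,0,0,0,0,0,0,2,3,0,3,0]
Final counters=[0,0,3,0,2,0,0,0,0,0,0,0,0,0,0,3,0,0,0,0,0,0,0,0,0,2,3,0,3,0] -> counters[4]=2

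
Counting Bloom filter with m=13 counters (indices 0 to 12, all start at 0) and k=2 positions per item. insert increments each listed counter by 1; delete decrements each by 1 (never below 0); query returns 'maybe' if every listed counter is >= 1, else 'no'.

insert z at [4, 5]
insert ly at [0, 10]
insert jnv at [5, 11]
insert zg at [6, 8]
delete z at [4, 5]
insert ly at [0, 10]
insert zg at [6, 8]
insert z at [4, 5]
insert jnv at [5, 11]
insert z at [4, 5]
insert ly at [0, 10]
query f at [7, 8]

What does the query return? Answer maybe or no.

Answer: no

Derivation:
Step 1: insert z at [4, 5] -> counters=[0,0,0,0,1,1,0,0,0,0,0,0,0]
Step 2: insert ly at [0, 10] -> counters=[1,0,0,0,1,1,0,0,0,0,1,0,0]
Step 3: insert jnv at [5, 11] -> counters=[1,0,0,0,1,2,0,0,0,0,1,1,0]
Step 4: insert zg at [6, 8] -> counters=[1,0,0,0,1,2,1,0,1,0,1,1,0]
Step 5: delete z at [4, 5] -> counters=[1,0,0,0,0,1,1,0,1,0,1,1,0]
Step 6: insert ly at [0, 10] -> counters=[2,0,0,0,0,1,1,0,1,0,2,1,0]
Step 7: insert zg at [6, 8] -> counters=[2,0,0,0,0,1,2,0,2,0,2,1,0]
Step 8: insert z at [4, 5] -> counters=[2,0,0,0,1,2,2,0,2,0,2,1,0]
Step 9: insert jnv at [5, 11] -> counters=[2,0,0,0,1,3,2,0,2,0,2,2,0]
Step 10: insert z at [4, 5] -> counters=[2,0,0,0,2,4,2,0,2,0,2,2,0]
Step 11: insert ly at [0, 10] -> counters=[3,0,0,0,2,4,2,0,2,0,3,2,0]
Query f: check counters[7]=0 counters[8]=2 -> no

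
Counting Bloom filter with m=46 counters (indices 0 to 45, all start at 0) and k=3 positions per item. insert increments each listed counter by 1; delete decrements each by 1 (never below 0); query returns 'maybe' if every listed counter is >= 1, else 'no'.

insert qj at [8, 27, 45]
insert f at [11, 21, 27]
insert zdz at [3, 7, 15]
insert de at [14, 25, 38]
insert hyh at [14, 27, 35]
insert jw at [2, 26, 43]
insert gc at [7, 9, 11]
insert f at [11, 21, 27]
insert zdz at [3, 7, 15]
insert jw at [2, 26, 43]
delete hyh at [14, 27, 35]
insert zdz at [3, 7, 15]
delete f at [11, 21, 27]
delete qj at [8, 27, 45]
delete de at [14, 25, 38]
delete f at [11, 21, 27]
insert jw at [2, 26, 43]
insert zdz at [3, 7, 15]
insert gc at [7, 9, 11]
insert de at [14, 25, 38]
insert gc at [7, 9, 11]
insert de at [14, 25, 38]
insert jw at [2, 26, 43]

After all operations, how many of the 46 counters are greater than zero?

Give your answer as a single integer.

Answer: 11

Derivation:
Step 1: insert qj at [8, 27, 45] -> counters=[0,0,0,0,0,0,0,0,1,0,0,0,0,0,0,0,0,0,0,0,0,0,0,0,0,0,0,1,0,0,0,0,0,0,0,0,0,0,0,0,0,0,0,0,0,1]
Step 2: insert f at [11, 21, 27] -> counters=[0,0,0,0,0,0,0,0,1,0,0,1,0,0,0,0,0,0,0,0,0,1,0,0,0,0,0,2,0,0,0,0,0,0,0,0,0,0,0,0,0,0,0,0,0,1]
Step 3: insert zdz at [3, 7, 15] -> counters=[0,0,0,1,0,0,0,1,1,0,0,1,0,0,0,1,0,0,0,0,0,1,0,0,0,0,0,2,0,0,0,0,0,0,0,0,0,0,0,0,0,0,0,0,0,1]
Step 4: insert de at [14, 25, 38] -> counters=[0,0,0,1,0,0,0,1,1,0,0,1,0,0,1,1,0,0,0,0,0,1,0,0,0,1,0,2,0,0,0,0,0,0,0,0,0,0,1,0,0,0,0,0,0,1]
Step 5: insert hyh at [14, 27, 35] -> counters=[0,0,0,1,0,0,0,1,1,0,0,1,0,0,2,1,0,0,0,0,0,1,0,0,0,1,0,3,0,0,0,0,0,0,0,1,0,0,1,0,0,0,0,0,0,1]
Step 6: insert jw at [2, 26, 43] -> counters=[0,0,1,1,0,0,0,1,1,0,0,1,0,0,2,1,0,0,0,0,0,1,0,0,0,1,1,3,0,0,0,0,0,0,0,1,0,0,1,0,0,0,0,1,0,1]
Step 7: insert gc at [7, 9, 11] -> counters=[0,0,1,1,0,0,0,2,1,1,0,2,0,0,2,1,0,0,0,0,0,1,0,0,0,1,1,3,0,0,0,0,0,0,0,1,0,0,1,0,0,0,0,1,0,1]
Step 8: insert f at [11, 21, 27] -> counters=[0,0,1,1,0,0,0,2,1,1,0,3,0,0,2,1,0,0,0,0,0,2,0,0,0,1,1,4,0,0,0,0,0,0,0,1,0,0,1,0,0,0,0,1,0,1]
Step 9: insert zdz at [3, 7, 15] -> counters=[0,0,1,2,0,0,0,3,1,1,0,3,0,0,2,2,0,0,0,0,0,2,0,0,0,1,1,4,0,0,0,0,0,0,0,1,0,0,1,0,0,0,0,1,0,1]
Step 10: insert jw at [2, 26, 43] -> counters=[0,0,2,2,0,0,0,3,1,1,0,3,0,0,2,2,0,0,0,0,0,2,0,0,0,1,2,4,0,0,0,0,0,0,0,1,0,0,1,0,0,0,0,2,0,1]
Step 11: delete hyh at [14, 27, 35] -> counters=[0,0,2,2,0,0,0,3,1,1,0,3,0,0,1,2,0,0,0,0,0,2,0,0,0,1,2,3,0,0,0,0,0,0,0,0,0,0,1,0,0,0,0,2,0,1]
Step 12: insert zdz at [3, 7, 15] -> counters=[0,0,2,3,0,0,0,4,1,1,0,3,0,0,1,3,0,0,0,0,0,2,0,0,0,1,2,3,0,0,0,0,0,0,0,0,0,0,1,0,0,0,0,2,0,1]
Step 13: delete f at [11, 21, 27] -> counters=[0,0,2,3,0,0,0,4,1,1,0,2,0,0,1,3,0,0,0,0,0,1,0,0,0,1,2,2,0,0,0,0,0,0,0,0,0,0,1,0,0,0,0,2,0,1]
Step 14: delete qj at [8, 27, 45] -> counters=[0,0,2,3,0,0,0,4,0,1,0,2,0,0,1,3,0,0,0,0,0,1,0,0,0,1,2,1,0,0,0,0,0,0,0,0,0,0,1,0,0,0,0,2,0,0]
Step 15: delete de at [14, 25, 38] -> counters=[0,0,2,3,0,0,0,4,0,1,0,2,0,0,0,3,0,0,0,0,0,1,0,0,0,0,2,1,0,0,0,0,0,0,0,0,0,0,0,0,0,0,0,2,0,0]
Step 16: delete f at [11, 21, 27] -> counters=[0,0,2,3,0,0,0,4,0,1,0,1,0,0,0,3,0,0,0,0,0,0,0,0,0,0,2,0,0,0,0,0,0,0,0,0,0,0,0,0,0,0,0,2,0,0]
Step 17: insert jw at [2, 26, 43] -> counters=[0,0,3,3,0,0,0,4,0,1,0,1,0,0,0,3,0,0,0,0,0,0,0,0,0,0,3,0,0,0,0,0,0,0,0,0,0,0,0,0,0,0,0,3,0,0]
Step 18: insert zdz at [3, 7, 15] -> counters=[0,0,3,4,0,0,0,5,0,1,0,1,0,0,0,4,0,0,0,0,0,0,0,0,0,0,3,0,0,0,0,0,0,0,0,0,0,0,0,0,0,0,0,3,0,0]
Step 19: insert gc at [7, 9, 11] -> counters=[0,0,3,4,0,0,0,6,0,2,0,2,0,0,0,4,0,0,0,0,0,0,0,0,0,0,3,0,0,0,0,0,0,0,0,0,0,0,0,0,0,0,0,3,0,0]
Step 20: insert de at [14, 25, 38] -> counters=[0,0,3,4,0,0,0,6,0,2,0,2,0,0,1,4,0,0,0,0,0,0,0,0,0,1,3,0,0,0,0,0,0,0,0,0,0,0,1,0,0,0,0,3,0,0]
Step 21: insert gc at [7, 9, 11] -> counters=[0,0,3,4,0,0,0,7,0,3,0,3,0,0,1,4,0,0,0,0,0,0,0,0,0,1,3,0,0,0,0,0,0,0,0,0,0,0,1,0,0,0,0,3,0,0]
Step 22: insert de at [14, 25, 38] -> counters=[0,0,3,4,0,0,0,7,0,3,0,3,0,0,2,4,0,0,0,0,0,0,0,0,0,2,3,0,0,0,0,0,0,0,0,0,0,0,2,0,0,0,0,3,0,0]
Step 23: insert jw at [2, 26, 43] -> counters=[0,0,4,4,0,0,0,7,0,3,0,3,0,0,2,4,0,0,0,0,0,0,0,0,0,2,4,0,0,0,0,0,0,0,0,0,0,0,2,0,0,0,0,4,0,0]
Final counters=[0,0,4,4,0,0,0,7,0,3,0,3,0,0,2,4,0,0,0,0,0,0,0,0,0,2,4,0,0,0,0,0,0,0,0,0,0,0,2,0,0,0,0,4,0,0] -> 11 nonzero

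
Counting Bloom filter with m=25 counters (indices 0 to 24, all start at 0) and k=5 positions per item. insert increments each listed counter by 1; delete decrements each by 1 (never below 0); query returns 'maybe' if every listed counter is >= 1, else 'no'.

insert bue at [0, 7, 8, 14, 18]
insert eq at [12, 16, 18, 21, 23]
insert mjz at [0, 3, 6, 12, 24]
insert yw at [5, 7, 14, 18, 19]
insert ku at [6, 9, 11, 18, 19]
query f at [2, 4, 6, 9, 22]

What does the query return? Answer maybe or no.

Answer: no

Derivation:
Step 1: insert bue at [0, 7, 8, 14, 18] -> counters=[1,0,0,0,0,0,0,1,1,0,0,0,0,0,1,0,0,0,1,0,0,0,0,0,0]
Step 2: insert eq at [12, 16, 18, 21, 23] -> counters=[1,0,0,0,0,0,0,1,1,0,0,0,1,0,1,0,1,0,2,0,0,1,0,1,0]
Step 3: insert mjz at [0, 3, 6, 12, 24] -> counters=[2,0,0,1,0,0,1,1,1,0,0,0,2,0,1,0,1,0,2,0,0,1,0,1,1]
Step 4: insert yw at [5, 7, 14, 18, 19] -> counters=[2,0,0,1,0,1,1,2,1,0,0,0,2,0,2,0,1,0,3,1,0,1,0,1,1]
Step 5: insert ku at [6, 9, 11, 18, 19] -> counters=[2,0,0,1,0,1,2,2,1,1,0,1,2,0,2,0,1,0,4,2,0,1,0,1,1]
Query f: check counters[2]=0 counters[4]=0 counters[6]=2 counters[9]=1 counters[22]=0 -> no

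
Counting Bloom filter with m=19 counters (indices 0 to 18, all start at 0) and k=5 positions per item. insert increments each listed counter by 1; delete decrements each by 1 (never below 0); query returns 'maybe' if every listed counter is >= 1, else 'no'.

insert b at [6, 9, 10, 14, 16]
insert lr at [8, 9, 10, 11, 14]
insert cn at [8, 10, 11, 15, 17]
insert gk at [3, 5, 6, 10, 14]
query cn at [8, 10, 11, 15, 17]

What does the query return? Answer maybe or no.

Answer: maybe

Derivation:
Step 1: insert b at [6, 9, 10, 14, 16] -> counters=[0,0,0,0,0,0,1,0,0,1,1,0,0,0,1,0,1,0,0]
Step 2: insert lr at [8, 9, 10, 11, 14] -> counters=[0,0,0,0,0,0,1,0,1,2,2,1,0,0,2,0,1,0,0]
Step 3: insert cn at [8, 10, 11, 15, 17] -> counters=[0,0,0,0,0,0,1,0,2,2,3,2,0,0,2,1,1,1,0]
Step 4: insert gk at [3, 5, 6, 10, 14] -> counters=[0,0,0,1,0,1,2,0,2,2,4,2,0,0,3,1,1,1,0]
Query cn: check counters[8]=2 counters[10]=4 counters[11]=2 counters[15]=1 counters[17]=1 -> maybe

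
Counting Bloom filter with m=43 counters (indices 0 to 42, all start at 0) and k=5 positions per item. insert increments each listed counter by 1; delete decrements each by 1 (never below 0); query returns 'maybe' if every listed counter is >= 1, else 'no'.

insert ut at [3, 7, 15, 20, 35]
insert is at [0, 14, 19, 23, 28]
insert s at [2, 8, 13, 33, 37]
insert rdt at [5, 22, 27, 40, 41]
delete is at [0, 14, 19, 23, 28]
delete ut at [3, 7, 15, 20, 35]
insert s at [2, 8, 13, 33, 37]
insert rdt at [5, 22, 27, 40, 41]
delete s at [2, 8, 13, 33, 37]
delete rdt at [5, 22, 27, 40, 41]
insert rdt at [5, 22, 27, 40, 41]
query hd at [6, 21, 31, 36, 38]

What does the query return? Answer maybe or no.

Answer: no

Derivation:
Step 1: insert ut at [3, 7, 15, 20, 35] -> counters=[0,0,0,1,0,0,0,1,0,0,0,0,0,0,0,1,0,0,0,0,1,0,0,0,0,0,0,0,0,0,0,0,0,0,0,1,0,0,0,0,0,0,0]
Step 2: insert is at [0, 14, 19, 23, 28] -> counters=[1,0,0,1,0,0,0,1,0,0,0,0,0,0,1,1,0,0,0,1,1,0,0,1,0,0,0,0,1,0,0,0,0,0,0,1,0,0,0,0,0,0,0]
Step 3: insert s at [2, 8, 13, 33, 37] -> counters=[1,0,1,1,0,0,0,1,1,0,0,0,0,1,1,1,0,0,0,1,1,0,0,1,0,0,0,0,1,0,0,0,0,1,0,1,0,1,0,0,0,0,0]
Step 4: insert rdt at [5, 22, 27, 40, 41] -> counters=[1,0,1,1,0,1,0,1,1,0,0,0,0,1,1,1,0,0,0,1,1,0,1,1,0,0,0,1,1,0,0,0,0,1,0,1,0,1,0,0,1,1,0]
Step 5: delete is at [0, 14, 19, 23, 28] -> counters=[0,0,1,1,0,1,0,1,1,0,0,0,0,1,0,1,0,0,0,0,1,0,1,0,0,0,0,1,0,0,0,0,0,1,0,1,0,1,0,0,1,1,0]
Step 6: delete ut at [3, 7, 15, 20, 35] -> counters=[0,0,1,0,0,1,0,0,1,0,0,0,0,1,0,0,0,0,0,0,0,0,1,0,0,0,0,1,0,0,0,0,0,1,0,0,0,1,0,0,1,1,0]
Step 7: insert s at [2, 8, 13, 33, 37] -> counters=[0,0,2,0,0,1,0,0,2,0,0,0,0,2,0,0,0,0,0,0,0,0,1,0,0,0,0,1,0,0,0,0,0,2,0,0,0,2,0,0,1,1,0]
Step 8: insert rdt at [5, 22, 27, 40, 41] -> counters=[0,0,2,0,0,2,0,0,2,0,0,0,0,2,0,0,0,0,0,0,0,0,2,0,0,0,0,2,0,0,0,0,0,2,0,0,0,2,0,0,2,2,0]
Step 9: delete s at [2, 8, 13, 33, 37] -> counters=[0,0,1,0,0,2,0,0,1,0,0,0,0,1,0,0,0,0,0,0,0,0,2,0,0,0,0,2,0,0,0,0,0,1,0,0,0,1,0,0,2,2,0]
Step 10: delete rdt at [5, 22, 27, 40, 41] -> counters=[0,0,1,0,0,1,0,0,1,0,0,0,0,1,0,0,0,0,0,0,0,0,1,0,0,0,0,1,0,0,0,0,0,1,0,0,0,1,0,0,1,1,0]
Step 11: insert rdt at [5, 22, 27, 40, 41] -> counters=[0,0,1,0,0,2,0,0,1,0,0,0,0,1,0,0,0,0,0,0,0,0,2,0,0,0,0,2,0,0,0,0,0,1,0,0,0,1,0,0,2,2,0]
Query hd: check counters[6]=0 counters[21]=0 counters[31]=0 counters[36]=0 counters[38]=0 -> no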